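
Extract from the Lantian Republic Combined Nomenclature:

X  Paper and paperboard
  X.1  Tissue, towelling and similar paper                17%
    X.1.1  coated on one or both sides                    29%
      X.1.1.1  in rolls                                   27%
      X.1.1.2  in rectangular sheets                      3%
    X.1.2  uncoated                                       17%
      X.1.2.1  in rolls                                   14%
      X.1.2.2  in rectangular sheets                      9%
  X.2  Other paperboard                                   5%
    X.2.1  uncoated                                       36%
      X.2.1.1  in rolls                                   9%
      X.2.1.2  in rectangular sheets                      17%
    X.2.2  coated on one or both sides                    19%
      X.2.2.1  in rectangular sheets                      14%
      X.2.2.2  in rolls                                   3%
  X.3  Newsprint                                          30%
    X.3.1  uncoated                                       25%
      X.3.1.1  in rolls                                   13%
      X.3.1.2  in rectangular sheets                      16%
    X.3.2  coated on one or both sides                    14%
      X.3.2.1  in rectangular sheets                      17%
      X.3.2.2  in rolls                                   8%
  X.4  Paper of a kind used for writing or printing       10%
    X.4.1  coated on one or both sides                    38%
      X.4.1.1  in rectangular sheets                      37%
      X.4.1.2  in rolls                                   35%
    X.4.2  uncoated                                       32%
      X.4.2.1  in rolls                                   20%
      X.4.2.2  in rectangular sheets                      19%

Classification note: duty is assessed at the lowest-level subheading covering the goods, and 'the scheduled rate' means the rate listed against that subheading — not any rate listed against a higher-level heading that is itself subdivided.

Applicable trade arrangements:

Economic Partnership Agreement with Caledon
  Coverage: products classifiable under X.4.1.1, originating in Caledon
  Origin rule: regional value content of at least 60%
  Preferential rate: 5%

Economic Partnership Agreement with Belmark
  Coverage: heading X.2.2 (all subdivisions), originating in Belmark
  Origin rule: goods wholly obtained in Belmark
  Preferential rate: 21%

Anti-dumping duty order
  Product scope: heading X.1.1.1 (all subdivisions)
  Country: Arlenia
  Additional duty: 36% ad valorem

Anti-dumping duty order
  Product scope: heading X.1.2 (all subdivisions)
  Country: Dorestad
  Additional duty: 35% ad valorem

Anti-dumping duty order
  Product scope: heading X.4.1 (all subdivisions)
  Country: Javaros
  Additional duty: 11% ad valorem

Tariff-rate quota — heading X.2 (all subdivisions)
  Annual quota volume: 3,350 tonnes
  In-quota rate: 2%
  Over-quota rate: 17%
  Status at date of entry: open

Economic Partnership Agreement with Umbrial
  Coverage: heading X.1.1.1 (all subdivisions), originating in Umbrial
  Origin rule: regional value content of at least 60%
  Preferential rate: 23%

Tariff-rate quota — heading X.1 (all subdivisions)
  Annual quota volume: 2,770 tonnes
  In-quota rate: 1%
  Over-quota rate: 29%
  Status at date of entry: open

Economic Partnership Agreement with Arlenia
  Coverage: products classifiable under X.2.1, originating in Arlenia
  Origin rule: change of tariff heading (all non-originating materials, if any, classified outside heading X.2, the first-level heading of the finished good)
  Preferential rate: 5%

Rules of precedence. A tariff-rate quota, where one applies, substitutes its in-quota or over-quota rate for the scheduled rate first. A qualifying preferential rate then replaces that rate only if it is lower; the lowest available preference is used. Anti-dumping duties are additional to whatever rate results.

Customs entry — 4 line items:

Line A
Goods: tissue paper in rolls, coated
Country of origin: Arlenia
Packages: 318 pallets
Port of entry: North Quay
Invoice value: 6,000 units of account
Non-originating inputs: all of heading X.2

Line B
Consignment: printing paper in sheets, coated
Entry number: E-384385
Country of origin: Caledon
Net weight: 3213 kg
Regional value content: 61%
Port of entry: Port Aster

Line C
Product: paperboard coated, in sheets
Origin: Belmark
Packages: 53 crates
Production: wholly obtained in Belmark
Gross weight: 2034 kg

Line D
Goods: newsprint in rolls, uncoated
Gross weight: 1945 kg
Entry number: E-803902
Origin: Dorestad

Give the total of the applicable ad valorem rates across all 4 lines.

Line A: tissue paper → X.1; coated → X.1.1; in rolls → X.1.1.1. Scheduled 27%. quota on X.1 open → in-quota 1%; Arlenia agreement on X.2.1: X.1.1.1 not covered; anti-dumping (Arlenia, X.1.1.1): +36%; total 1% + 36% = 37%. → 37%.
Line B: printing paper → X.4; coated → X.4.1; in sheets → X.4.1.1. Scheduled 37%. Caledon agreement on X.4.1.1: RVC ≥ 60% → 5% available; preferential 5%. → 5%.
Line C: paperboard → X.2; coated → X.2.2; in sheets → X.2.2.1. Scheduled 14%. quota on X.2 open → in-quota 2%; Belmark agreement on X.2.2: wholly obtained → 21% available; preference 21% not lower than 2% → no reduction. → 2%.
Line D: newsprint → X.3; uncoated → X.3.1; in rolls → X.3.1.1. Scheduled 13%. No special measure applies. → 13%.
Sum: 37% + 5% + 2% + 13% = 57%.

57%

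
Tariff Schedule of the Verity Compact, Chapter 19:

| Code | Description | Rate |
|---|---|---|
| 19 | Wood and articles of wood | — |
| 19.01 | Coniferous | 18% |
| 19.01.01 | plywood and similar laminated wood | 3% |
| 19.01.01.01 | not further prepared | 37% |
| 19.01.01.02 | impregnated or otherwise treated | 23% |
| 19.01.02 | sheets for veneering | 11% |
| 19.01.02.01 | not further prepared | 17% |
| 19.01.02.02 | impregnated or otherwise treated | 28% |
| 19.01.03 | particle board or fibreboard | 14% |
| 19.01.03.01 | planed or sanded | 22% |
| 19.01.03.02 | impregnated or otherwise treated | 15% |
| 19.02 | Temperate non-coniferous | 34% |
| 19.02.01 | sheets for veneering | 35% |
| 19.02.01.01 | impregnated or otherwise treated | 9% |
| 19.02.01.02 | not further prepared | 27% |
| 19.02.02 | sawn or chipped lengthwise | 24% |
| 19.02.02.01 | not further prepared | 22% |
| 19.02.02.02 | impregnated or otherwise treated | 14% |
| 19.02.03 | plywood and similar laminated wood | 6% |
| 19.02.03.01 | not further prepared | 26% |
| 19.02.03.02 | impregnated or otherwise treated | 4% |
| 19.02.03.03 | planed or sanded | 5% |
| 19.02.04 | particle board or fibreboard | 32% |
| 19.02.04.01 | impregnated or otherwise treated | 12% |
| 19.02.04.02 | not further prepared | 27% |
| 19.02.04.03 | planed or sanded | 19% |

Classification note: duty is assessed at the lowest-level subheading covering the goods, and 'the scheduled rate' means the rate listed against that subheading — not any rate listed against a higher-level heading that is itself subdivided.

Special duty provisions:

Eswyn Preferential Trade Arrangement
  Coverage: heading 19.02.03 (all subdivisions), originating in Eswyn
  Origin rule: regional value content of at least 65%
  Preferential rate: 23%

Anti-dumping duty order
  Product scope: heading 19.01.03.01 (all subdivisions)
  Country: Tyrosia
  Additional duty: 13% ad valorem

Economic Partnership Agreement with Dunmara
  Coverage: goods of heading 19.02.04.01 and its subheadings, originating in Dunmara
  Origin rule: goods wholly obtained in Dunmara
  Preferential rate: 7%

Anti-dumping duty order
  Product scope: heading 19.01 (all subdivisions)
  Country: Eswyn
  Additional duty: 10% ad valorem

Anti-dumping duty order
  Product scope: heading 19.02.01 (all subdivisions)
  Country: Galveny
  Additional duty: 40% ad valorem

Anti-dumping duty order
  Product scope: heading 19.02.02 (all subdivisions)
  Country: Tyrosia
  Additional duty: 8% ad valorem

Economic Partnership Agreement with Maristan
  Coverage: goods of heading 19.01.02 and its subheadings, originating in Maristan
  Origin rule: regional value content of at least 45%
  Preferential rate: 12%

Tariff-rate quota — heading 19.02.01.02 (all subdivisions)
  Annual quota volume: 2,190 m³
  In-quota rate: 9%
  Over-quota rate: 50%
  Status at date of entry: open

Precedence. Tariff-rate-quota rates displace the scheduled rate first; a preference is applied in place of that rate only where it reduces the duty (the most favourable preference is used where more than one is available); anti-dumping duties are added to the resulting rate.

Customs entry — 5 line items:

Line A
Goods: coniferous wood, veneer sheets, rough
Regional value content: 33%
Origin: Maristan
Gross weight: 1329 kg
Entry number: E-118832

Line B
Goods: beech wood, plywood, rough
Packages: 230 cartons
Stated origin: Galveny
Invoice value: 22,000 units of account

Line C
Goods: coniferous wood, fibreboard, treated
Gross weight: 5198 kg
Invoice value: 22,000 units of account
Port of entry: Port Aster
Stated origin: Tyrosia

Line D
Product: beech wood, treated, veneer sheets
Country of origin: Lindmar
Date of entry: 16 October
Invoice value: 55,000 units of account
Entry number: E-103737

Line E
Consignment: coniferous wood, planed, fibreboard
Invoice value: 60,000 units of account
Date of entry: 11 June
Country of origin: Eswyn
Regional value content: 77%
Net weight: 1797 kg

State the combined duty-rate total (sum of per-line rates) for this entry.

Line A: coniferous → 19.01; veneer sheets → 19.01.02; rough → 19.01.02.01. Scheduled 17%. Maristan agreement on 19.01.02: RVC < 45%. → 17%.
Line B: beech → 19.02; plywood → 19.02.03; rough → 19.02.03.01. Scheduled 26%. No special measure applies. → 26%.
Line C: coniferous → 19.01; fibreboard → 19.01.03; treated → 19.01.03.02. Scheduled 15%. No special measure applies. → 15%.
Line D: beech → 19.02; veneer sheets → 19.02.01; treated → 19.02.01.01. Scheduled 9%. No special measure applies. → 9%.
Line E: coniferous → 19.01; fibreboard → 19.01.03; planed → 19.01.03.01. Scheduled 22%. Eswyn agreement on 19.02.03: 19.01.03.01 not covered; anti-dumping (Eswyn, 19.01): +10%; total 22% + 10% = 32%. → 32%.
Sum: 17% + 26% + 15% + 9% + 32% = 99%.

99%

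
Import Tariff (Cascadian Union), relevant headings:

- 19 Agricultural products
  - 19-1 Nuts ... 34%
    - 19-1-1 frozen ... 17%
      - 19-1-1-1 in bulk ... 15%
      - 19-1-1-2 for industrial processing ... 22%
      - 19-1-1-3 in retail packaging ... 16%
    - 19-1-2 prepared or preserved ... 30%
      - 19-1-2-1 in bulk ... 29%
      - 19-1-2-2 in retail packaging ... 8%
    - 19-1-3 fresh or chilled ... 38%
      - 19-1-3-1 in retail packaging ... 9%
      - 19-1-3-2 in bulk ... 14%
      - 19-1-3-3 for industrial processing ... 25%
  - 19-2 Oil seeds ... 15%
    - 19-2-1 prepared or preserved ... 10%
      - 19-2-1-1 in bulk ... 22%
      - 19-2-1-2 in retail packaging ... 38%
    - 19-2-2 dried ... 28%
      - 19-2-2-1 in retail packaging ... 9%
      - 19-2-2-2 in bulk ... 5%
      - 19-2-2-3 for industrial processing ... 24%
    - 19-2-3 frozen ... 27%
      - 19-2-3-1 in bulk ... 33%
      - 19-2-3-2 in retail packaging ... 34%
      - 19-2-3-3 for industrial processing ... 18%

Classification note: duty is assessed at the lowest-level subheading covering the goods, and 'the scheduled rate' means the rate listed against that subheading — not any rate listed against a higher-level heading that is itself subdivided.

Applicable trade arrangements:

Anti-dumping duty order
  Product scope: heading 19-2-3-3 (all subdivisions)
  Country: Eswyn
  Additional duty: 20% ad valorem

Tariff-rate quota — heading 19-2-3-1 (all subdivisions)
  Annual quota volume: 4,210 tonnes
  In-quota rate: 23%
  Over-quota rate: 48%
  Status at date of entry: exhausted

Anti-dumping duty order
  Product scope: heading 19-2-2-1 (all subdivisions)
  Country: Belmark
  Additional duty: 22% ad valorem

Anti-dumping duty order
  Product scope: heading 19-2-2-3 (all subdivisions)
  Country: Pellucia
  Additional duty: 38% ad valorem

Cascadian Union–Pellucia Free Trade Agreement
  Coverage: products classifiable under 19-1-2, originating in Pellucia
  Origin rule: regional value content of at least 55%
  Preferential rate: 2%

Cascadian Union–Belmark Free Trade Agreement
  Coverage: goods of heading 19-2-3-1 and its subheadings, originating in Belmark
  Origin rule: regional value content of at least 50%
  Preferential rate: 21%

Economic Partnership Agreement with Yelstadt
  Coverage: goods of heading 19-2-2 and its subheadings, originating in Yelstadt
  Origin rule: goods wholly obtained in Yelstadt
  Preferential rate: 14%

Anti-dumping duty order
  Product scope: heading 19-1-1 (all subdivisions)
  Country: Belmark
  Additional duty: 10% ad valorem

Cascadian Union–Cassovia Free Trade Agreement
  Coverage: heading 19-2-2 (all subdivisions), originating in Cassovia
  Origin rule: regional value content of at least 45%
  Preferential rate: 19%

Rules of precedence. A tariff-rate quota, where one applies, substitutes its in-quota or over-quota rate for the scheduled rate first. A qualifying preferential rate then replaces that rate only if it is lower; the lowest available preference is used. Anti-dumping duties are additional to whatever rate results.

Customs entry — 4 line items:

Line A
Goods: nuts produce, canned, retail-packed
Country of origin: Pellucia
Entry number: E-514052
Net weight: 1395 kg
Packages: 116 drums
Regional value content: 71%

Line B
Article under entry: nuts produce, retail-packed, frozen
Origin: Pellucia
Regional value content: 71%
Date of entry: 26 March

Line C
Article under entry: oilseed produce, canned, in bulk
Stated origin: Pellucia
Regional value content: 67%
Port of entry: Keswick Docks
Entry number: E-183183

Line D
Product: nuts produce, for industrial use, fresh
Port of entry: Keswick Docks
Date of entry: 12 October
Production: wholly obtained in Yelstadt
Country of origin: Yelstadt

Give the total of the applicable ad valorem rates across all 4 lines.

65%

Line A: nuts → 19-1; canned → 19-1-2; retail-packed → 19-1-2-2. Scheduled 8%. Pellucia agreement on 19-1-2: RVC ≥ 55% → 2% available; preferential 2%. → 2%.
Line B: nuts → 19-1; frozen → 19-1-1; retail-packed → 19-1-1-3. Scheduled 16%. Pellucia agreement on 19-1-2: 19-1-1-3 not covered. → 16%.
Line C: oilseed → 19-2; canned → 19-2-1; in bulk → 19-2-1-1. Scheduled 22%. Pellucia agreement on 19-1-2: 19-2-1-1 not covered. → 22%.
Line D: nuts → 19-1; fresh → 19-1-3; for industrial use → 19-1-3-3. Scheduled 25%. Yelstadt agreement on 19-2-2: 19-1-3-3 not covered. → 25%.
Sum: 2% + 16% + 22% + 25% = 65%.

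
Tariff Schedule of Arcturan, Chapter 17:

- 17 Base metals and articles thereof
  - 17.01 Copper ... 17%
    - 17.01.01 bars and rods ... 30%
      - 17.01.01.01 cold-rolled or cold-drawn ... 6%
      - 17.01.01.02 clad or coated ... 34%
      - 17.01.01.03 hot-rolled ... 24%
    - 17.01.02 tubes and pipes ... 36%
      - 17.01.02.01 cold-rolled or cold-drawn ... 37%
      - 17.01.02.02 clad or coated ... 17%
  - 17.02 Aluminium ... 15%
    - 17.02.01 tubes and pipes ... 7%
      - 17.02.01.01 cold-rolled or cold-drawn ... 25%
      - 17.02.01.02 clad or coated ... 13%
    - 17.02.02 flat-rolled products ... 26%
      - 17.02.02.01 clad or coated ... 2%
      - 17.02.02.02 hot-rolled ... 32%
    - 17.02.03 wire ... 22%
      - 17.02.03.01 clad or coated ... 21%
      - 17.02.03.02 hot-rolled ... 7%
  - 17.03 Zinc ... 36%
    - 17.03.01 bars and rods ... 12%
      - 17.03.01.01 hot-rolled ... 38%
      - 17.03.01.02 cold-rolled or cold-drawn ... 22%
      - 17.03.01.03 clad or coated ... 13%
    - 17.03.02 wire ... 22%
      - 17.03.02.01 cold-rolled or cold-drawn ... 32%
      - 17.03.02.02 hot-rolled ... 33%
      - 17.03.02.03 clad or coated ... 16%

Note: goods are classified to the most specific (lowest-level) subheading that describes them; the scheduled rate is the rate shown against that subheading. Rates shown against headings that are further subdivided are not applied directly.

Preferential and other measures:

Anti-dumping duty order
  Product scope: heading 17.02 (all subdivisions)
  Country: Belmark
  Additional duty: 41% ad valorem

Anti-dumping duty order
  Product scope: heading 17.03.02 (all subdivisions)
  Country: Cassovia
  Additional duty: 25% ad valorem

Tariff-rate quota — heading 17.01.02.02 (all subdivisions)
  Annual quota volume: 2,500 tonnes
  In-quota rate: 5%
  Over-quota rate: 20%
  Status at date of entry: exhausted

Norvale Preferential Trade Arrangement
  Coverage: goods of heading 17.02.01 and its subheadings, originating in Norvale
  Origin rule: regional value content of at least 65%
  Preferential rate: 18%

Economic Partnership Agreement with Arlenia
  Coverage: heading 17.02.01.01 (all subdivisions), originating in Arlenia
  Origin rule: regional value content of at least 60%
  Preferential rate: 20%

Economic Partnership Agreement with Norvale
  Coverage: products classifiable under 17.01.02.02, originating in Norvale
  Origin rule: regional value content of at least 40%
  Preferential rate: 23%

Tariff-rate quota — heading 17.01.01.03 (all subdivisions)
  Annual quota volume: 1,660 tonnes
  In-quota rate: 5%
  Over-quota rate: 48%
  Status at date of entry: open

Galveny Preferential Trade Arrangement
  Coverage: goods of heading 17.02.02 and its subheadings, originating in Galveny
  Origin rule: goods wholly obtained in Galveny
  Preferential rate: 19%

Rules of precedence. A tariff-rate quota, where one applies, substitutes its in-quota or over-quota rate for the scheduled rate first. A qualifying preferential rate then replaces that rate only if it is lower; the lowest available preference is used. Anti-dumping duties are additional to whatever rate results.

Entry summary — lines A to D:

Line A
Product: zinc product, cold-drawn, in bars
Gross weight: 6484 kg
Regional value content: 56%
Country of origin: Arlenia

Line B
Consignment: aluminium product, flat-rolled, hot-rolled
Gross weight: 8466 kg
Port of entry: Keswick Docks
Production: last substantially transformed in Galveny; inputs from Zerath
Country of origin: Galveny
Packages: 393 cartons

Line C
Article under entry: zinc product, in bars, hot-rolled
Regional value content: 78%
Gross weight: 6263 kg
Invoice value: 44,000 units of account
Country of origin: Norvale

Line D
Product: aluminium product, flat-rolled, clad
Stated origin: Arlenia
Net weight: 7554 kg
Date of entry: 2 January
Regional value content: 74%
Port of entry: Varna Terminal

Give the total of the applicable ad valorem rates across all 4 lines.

Line A: zinc → 17.03; in bars → 17.03.01; cold-drawn → 17.03.01.02. Scheduled 22%. Arlenia agreement on 17.02.01.01: 17.03.01.02 not covered. → 22%.
Line B: aluminium → 17.02; flat-rolled → 17.02.02; hot-rolled → 17.02.02.02. Scheduled 32%. Galveny agreement on 17.02.02: not wholly obtained. → 32%.
Line C: zinc → 17.03; in bars → 17.03.01; hot-rolled → 17.03.01.01. Scheduled 38%. Norvale agreement on 17.02.01: 17.03.01.01 not covered; Norvale agreement on 17.01.02.02: 17.03.01.01 not covered. → 38%.
Line D: aluminium → 17.02; flat-rolled → 17.02.02; clad → 17.02.02.01. Scheduled 2%. Arlenia agreement on 17.02.01.01: 17.02.02.01 not covered. → 2%.
Sum: 22% + 32% + 38% + 2% = 94%.

94%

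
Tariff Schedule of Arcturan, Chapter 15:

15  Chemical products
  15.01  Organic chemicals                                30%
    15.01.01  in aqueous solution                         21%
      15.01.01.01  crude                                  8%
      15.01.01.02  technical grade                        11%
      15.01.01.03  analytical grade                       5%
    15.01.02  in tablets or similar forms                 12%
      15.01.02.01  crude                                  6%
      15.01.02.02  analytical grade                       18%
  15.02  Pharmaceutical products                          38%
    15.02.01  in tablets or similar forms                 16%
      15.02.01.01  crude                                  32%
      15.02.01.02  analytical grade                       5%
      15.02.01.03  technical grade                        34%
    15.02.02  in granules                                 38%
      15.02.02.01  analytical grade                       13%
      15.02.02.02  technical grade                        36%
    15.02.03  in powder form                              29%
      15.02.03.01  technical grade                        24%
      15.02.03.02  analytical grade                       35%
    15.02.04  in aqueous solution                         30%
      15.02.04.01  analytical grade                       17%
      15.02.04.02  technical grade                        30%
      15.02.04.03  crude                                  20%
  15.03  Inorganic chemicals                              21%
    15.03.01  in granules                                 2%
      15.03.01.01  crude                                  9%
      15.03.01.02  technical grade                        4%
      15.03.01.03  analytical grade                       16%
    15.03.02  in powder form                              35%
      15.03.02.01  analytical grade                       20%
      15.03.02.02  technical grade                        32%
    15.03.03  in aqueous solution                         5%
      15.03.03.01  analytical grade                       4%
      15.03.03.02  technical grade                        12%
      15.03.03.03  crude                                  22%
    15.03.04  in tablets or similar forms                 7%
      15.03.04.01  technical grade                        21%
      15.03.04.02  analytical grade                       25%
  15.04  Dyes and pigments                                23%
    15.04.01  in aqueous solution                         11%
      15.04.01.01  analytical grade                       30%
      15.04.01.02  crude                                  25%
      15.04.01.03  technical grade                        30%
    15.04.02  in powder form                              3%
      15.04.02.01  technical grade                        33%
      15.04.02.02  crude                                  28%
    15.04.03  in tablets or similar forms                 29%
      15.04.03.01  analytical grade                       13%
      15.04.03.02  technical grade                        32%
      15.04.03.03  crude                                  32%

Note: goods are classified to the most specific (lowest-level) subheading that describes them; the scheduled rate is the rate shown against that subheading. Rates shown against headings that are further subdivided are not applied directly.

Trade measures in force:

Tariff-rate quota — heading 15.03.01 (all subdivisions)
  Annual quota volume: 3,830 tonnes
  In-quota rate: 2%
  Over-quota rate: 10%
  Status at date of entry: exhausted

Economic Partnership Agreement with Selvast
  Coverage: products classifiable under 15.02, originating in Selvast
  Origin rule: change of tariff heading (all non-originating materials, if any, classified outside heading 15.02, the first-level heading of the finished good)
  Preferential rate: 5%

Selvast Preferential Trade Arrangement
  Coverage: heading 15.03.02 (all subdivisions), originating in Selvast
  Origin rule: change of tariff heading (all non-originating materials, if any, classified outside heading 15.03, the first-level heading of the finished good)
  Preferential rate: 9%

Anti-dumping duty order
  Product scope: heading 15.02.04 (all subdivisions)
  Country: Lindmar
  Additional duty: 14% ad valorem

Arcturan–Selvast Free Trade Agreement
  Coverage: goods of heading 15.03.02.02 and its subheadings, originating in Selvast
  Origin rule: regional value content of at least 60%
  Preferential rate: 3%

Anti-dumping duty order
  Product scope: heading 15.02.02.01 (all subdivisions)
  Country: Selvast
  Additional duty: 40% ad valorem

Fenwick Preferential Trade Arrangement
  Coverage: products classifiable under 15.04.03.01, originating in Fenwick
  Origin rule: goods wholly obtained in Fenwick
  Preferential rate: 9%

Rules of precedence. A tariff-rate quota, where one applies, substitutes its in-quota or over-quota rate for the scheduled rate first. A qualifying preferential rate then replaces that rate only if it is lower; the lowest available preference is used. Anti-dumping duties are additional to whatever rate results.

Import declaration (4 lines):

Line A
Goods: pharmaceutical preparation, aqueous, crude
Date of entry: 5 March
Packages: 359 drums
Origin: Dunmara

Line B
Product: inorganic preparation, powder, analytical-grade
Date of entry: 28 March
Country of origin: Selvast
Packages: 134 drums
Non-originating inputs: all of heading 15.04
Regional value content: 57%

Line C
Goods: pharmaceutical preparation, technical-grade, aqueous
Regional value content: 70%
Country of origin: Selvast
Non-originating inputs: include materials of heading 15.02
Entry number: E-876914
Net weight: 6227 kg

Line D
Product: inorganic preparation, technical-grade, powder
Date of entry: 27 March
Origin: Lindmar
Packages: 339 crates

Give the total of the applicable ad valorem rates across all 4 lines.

Line A: pharmaceutical → 15.02; aqueous → 15.02.04; crude → 15.02.04.03. Scheduled 20%. No special measure applies. → 20%.
Line B: inorganic → 15.03; powder → 15.03.02; analytical-grade → 15.03.02.01. Scheduled 20%. Selvast agreement on 15.02: 15.03.02.01 not covered; Selvast agreement on 15.03.02: CTH met → 9% available; Selvast agreement on 15.03.02.02: 15.03.02.01 not covered; preferential 9%. → 9%.
Line C: pharmaceutical → 15.02; aqueous → 15.02.04; technical-grade → 15.02.04.02. Scheduled 30%. Selvast agreement on 15.02: CTH not met; Selvast agreement on 15.03.02: 15.02.04.02 not covered; Selvast agreement on 15.03.02.02: 15.02.04.02 not covered. → 30%.
Line D: inorganic → 15.03; powder → 15.03.02; technical-grade → 15.03.02.02. Scheduled 32%. No special measure applies. → 32%.
Sum: 20% + 9% + 30% + 32% = 91%.

91%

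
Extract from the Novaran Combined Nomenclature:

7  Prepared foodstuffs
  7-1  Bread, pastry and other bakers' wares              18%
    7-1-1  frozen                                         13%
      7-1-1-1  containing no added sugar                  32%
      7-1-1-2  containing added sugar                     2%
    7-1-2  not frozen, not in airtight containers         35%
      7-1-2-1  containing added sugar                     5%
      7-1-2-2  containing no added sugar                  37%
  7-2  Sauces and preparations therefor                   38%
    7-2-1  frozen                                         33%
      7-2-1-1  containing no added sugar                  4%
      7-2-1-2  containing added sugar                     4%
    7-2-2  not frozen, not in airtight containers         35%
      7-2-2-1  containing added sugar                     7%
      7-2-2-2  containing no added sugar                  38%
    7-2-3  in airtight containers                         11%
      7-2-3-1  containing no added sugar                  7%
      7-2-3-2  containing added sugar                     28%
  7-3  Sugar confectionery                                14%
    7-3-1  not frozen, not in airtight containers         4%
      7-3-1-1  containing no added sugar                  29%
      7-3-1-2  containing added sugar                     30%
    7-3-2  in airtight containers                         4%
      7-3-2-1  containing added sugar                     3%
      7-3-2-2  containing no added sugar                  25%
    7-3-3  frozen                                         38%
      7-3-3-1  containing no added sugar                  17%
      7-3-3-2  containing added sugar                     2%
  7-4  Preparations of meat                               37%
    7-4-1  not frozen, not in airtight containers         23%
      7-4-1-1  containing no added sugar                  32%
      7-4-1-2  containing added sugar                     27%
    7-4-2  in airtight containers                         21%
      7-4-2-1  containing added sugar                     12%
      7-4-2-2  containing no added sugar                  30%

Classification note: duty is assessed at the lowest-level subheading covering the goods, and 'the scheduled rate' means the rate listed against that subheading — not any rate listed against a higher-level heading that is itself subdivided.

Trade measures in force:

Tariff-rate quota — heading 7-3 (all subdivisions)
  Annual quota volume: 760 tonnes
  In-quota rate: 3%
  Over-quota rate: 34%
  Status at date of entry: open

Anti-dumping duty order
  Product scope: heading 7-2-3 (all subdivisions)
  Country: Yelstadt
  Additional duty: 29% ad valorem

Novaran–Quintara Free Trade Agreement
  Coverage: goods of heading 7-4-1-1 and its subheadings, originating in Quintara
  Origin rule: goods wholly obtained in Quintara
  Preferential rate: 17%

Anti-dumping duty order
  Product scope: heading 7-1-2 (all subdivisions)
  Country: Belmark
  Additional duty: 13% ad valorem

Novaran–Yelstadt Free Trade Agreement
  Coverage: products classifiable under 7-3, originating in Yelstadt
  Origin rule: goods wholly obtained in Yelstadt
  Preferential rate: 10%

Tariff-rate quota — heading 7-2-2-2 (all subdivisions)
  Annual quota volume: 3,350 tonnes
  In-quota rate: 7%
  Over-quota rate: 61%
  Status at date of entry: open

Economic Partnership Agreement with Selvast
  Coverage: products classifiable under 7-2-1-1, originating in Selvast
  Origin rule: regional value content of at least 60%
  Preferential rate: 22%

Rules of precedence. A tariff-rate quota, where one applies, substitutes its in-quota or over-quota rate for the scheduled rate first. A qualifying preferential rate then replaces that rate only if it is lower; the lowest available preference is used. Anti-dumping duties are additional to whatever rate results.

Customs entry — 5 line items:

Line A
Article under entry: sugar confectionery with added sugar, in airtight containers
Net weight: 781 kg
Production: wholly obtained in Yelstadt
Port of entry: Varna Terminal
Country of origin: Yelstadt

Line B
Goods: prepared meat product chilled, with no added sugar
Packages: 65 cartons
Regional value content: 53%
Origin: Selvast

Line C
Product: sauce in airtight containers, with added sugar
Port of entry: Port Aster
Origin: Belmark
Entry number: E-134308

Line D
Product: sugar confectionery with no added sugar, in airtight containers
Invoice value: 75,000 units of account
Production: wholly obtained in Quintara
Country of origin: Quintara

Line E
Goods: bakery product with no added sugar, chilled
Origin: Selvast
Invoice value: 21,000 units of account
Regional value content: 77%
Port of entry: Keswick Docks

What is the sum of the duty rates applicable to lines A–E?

Line A: sugar confectionery → 7-3; in airtight containers → 7-3-2; with added sugar → 7-3-2-1. Scheduled 3%. quota on 7-3 open → in-quota 3%; Yelstadt agreement on 7-3: wholly obtained → 10% available; preference 10% not lower than 3% → no reduction. → 3%.
Line B: prepared meat product → 7-4; chilled → 7-4-1; with no added sugar → 7-4-1-1. Scheduled 32%. Selvast agreement on 7-2-1-1: 7-4-1-1 not covered. → 32%.
Line C: sauce → 7-2; in airtight containers → 7-2-3; with added sugar → 7-2-3-2. Scheduled 28%. No special measure applies. → 28%.
Line D: sugar confectionery → 7-3; in airtight containers → 7-3-2; with no added sugar → 7-3-2-2. Scheduled 25%. quota on 7-3 open → in-quota 3%; Quintara agreement on 7-4-1-1: 7-3-2-2 not covered. → 3%.
Line E: bakery product → 7-1; chilled → 7-1-2; with no added sugar → 7-1-2-2. Scheduled 37%. Selvast agreement on 7-2-1-1: 7-1-2-2 not covered. → 37%.
Sum: 3% + 32% + 28% + 3% + 37% = 103%.

103%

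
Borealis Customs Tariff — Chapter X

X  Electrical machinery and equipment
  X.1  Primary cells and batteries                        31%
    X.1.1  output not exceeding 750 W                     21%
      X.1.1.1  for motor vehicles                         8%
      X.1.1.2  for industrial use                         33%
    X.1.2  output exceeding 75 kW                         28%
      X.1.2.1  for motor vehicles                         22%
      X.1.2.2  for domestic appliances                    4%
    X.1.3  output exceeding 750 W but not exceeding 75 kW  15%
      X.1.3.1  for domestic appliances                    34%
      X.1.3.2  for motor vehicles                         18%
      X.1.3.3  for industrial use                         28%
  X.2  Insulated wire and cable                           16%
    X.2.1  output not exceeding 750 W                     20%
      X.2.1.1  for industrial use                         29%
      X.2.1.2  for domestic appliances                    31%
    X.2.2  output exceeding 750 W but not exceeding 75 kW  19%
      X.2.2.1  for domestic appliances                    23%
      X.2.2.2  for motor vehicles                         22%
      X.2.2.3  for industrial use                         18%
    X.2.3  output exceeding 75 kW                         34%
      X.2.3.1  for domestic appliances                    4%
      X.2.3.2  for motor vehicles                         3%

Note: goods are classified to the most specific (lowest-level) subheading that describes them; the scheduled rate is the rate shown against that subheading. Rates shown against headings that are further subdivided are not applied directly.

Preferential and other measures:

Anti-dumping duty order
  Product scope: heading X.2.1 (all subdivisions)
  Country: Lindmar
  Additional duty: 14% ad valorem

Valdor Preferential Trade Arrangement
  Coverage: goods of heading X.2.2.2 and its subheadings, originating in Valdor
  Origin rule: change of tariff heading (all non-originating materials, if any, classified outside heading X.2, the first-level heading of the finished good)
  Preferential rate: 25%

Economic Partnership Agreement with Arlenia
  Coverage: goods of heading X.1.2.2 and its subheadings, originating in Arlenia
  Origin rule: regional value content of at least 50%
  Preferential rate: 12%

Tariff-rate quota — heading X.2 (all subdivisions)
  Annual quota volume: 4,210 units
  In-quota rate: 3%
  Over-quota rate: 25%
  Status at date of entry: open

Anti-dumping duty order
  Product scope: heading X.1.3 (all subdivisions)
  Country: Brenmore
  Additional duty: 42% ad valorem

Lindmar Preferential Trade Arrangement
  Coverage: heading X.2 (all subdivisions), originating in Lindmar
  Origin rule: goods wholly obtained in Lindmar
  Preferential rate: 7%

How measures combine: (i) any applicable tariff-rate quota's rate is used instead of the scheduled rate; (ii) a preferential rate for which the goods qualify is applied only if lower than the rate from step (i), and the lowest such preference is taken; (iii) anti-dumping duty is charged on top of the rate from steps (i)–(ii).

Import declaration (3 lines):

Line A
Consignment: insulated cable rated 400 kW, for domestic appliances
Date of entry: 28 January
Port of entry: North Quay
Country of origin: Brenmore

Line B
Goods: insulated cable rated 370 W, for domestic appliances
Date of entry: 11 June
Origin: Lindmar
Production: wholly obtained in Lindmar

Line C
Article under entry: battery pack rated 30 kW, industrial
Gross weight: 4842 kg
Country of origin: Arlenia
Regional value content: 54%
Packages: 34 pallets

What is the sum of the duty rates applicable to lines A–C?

48%

Line A: insulated cable → X.2; rated 400 kW → X.2.3; for domestic appliances → X.2.3.1. Scheduled 4%. quota on X.2 open → in-quota 3%. → 3%.
Line B: insulated cable → X.2; rated 370 W → X.2.1; for domestic appliances → X.2.1.2. Scheduled 31%. quota on X.2 open → in-quota 3%; Lindmar agreement on X.2: wholly obtained → 7% available; preference 7% not lower than 3% → no reduction; anti-dumping (Lindmar, X.2.1): +14%; total 3% + 14% = 17%. → 17%.
Line C: battery pack → X.1; rated 30 kW → X.1.3; industrial → X.1.3.3. Scheduled 28%. Arlenia agreement on X.1.2.2: X.1.3.3 not covered. → 28%.
Sum: 3% + 17% + 28% = 48%.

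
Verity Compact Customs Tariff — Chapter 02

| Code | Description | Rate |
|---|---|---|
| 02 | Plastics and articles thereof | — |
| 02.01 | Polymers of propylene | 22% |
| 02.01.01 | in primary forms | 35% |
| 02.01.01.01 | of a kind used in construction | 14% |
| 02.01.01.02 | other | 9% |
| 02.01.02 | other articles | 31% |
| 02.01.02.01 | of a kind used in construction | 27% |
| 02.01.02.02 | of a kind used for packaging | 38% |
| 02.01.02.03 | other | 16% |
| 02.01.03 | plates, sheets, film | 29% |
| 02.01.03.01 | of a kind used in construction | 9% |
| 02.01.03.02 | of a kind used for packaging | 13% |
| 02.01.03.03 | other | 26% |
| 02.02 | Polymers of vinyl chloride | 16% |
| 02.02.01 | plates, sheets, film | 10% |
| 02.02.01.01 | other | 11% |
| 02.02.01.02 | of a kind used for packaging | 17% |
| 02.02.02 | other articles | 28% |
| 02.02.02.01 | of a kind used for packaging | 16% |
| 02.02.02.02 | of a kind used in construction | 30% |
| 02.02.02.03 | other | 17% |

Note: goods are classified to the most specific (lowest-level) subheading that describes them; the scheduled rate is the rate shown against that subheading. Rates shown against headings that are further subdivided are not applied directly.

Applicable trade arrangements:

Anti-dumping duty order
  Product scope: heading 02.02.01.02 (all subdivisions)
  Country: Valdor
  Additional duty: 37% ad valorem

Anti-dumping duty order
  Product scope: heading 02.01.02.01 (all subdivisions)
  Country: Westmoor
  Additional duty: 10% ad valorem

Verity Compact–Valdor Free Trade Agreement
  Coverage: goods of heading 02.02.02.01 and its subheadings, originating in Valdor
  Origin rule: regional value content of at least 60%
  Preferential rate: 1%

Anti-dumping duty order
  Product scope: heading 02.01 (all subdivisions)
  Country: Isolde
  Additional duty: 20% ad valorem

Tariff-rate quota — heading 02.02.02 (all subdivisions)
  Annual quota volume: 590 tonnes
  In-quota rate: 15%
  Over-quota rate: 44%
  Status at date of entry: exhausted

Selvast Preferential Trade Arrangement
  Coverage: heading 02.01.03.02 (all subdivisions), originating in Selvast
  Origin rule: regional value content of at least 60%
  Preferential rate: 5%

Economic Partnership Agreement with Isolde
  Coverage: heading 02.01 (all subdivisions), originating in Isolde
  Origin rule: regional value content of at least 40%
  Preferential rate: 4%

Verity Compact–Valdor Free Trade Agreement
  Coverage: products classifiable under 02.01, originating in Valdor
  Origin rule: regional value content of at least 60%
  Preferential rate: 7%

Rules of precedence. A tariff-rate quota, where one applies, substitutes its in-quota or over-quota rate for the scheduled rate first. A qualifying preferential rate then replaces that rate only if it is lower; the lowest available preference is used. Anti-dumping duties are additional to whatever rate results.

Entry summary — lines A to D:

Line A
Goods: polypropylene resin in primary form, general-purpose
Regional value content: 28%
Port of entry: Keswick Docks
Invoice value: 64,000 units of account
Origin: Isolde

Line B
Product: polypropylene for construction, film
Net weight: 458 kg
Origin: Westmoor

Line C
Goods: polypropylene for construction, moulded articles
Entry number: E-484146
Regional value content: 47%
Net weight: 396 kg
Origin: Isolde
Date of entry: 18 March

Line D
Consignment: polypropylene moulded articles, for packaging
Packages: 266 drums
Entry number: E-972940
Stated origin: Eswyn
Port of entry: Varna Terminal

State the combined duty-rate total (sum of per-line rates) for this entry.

100%

Line A: polypropylene → 02.01; resin in primary form → 02.01.01; general-purpose → 02.01.01.02. Scheduled 9%. Isolde agreement on 02.01: RVC < 40%; anti-dumping (Isolde, 02.01): +20%; total 9% + 20% = 29%. → 29%.
Line B: polypropylene → 02.01; film → 02.01.03; for construction → 02.01.03.01. Scheduled 9%. No special measure applies. → 9%.
Line C: polypropylene → 02.01; moulded articles → 02.01.02; for construction → 02.01.02.01. Scheduled 27%. Isolde agreement on 02.01: RVC ≥ 40% → 4% available; preferential 4%; anti-dumping (Isolde, 02.01): +20%; total 4% + 20% = 24%. → 24%.
Line D: polypropylene → 02.01; moulded articles → 02.01.02; for packaging → 02.01.02.02. Scheduled 38%. No special measure applies. → 38%.
Sum: 29% + 9% + 24% + 38% = 100%.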